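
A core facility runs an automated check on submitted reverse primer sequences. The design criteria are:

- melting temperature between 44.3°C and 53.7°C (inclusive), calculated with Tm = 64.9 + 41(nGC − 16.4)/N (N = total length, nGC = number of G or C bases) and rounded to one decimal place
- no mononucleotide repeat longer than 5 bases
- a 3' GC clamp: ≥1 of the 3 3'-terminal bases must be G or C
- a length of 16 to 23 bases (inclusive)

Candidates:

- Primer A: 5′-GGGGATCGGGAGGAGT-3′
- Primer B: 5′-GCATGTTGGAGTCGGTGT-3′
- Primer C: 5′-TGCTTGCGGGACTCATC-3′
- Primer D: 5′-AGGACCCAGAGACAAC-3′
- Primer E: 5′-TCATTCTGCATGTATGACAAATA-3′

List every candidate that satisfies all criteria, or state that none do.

Primer A (16 nt, A=3 T=2 G=10 C=1): Tm = 64.9 + 41·(11 − 16.4)/16 = 51.1°C ✓; longest run = 4 ✓; 3' end AGT has 1 G/C ✓; length 16 ✓ — passes.
Primer B (18 nt, A=2 T=6 G=8 C=2): Tm = 64.9 + 41·(10 − 16.4)/18 = 50.3°C ✓; longest run = 2 ✓; 3' end TGT has 1 G/C ✓; length 18 ✓ — passes.
Primer C (17 nt, A=2 T=5 G=5 C=5): Tm = 64.9 + 41·(10 − 16.4)/17 = 49.5°C ✓; longest run = 3 ✓; 3' end ATC has 1 G/C ✓; length 17 ✓ — passes.
Primer D (16 nt, A=7 T=0 G=4 C=5): Tm = 64.9 + 41·(9 − 16.4)/16 = 45.9°C ✓; longest run = 3 ✓; 3' end AAC has 1 G/C ✓; length 16 ✓ — passes.
Primer E (23 nt, A=8 T=8 G=3 C=4): Tm = 64.9 + 41·(7 − 16.4)/23 = 48.1°C ✓; longest run = 3 ✓; 3' end ATA has 0 G/C, need ≥1 ✗; length 23 ✓ — fails.

Primer A, Primer B, Primer C and Primer D.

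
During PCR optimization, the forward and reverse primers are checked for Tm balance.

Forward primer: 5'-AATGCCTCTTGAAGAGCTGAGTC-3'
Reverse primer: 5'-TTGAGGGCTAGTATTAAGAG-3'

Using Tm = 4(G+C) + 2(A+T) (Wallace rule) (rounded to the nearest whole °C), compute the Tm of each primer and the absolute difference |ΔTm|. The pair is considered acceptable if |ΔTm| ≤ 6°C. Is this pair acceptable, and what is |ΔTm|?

|ΔTm| = 12°C; the pair is not acceptable.

Forward: A=6 T=6 G=6 C=5 → Tm = 2·12 + 4·11 = 68°C.
Reverse: A=6 T=6 G=7 C=1 → Tm = 2·12 + 4·8 = 56°C.
|ΔTm| = |68 − 56| = 12°C, > 6°C.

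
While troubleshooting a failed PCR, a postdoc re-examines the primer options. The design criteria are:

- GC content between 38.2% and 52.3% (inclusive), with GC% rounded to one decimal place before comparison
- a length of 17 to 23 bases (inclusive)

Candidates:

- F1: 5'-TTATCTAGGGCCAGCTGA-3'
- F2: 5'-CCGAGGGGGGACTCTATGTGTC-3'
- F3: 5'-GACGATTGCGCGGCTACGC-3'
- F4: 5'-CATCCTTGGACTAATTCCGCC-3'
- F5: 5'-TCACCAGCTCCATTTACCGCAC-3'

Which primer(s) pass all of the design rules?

F1 only.

F1 (18 nt, A=4 T=5 G=5 C=4): GC 9/18 = 50.0% ✓; length 18 ✓ — passes.
F2 (22 nt, A=3 T=5 G=9 C=5): GC 14/22 = 63.6%, outside 38.2–52.3% ✗; length 22 ✓ — fails.
F3 (19 nt, A=3 T=3 G=7 C=6): GC 13/19 = 68.4%, outside 38.2–52.3% ✗; length 19 ✓ — fails.
F4 (21 nt, A=4 T=6 G=3 C=8): GC 11/21 = 52.4%, outside 38.2–52.3% ✗; length 21 ✓ — fails.
F5 (22 nt, A=5 T=5 G=2 C=10): GC 12/22 = 54.5%, outside 38.2–52.3% ✗; length 22 ✓ — fails.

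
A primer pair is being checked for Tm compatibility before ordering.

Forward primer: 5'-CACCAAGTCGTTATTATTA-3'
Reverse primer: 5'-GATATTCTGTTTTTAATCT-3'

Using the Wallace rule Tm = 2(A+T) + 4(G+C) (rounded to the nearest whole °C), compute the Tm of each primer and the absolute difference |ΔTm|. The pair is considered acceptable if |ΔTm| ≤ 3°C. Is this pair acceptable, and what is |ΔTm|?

Forward: A=6 T=7 G=2 C=4 → Tm = 2·13 + 4·6 = 50°C.
Reverse: A=4 T=11 G=2 C=2 → Tm = 2·15 + 4·4 = 46°C.
|ΔTm| = |50 − 46| = 4°C, > 3°C.

|ΔTm| = 4°C; the pair is not acceptable.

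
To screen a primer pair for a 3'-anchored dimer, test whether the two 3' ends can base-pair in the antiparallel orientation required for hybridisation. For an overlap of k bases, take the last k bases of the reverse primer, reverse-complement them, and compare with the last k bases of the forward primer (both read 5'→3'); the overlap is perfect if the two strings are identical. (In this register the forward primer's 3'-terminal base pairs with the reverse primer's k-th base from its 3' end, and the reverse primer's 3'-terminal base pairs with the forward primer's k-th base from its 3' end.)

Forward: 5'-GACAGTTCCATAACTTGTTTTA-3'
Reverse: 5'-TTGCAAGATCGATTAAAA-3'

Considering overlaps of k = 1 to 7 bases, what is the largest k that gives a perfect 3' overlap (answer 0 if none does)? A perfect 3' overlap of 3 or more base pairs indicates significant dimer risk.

Last 7 bases (5'→3') — forward …TGTTTTA, reverse …ATTAAAA.
Reverse complement of the reverse primer's last 7 bases: TTTTAAT; its first k bases are the reverse complement of the reverse primer's last k bases, so a perfect k-base overlap needs the forward primer's last k bases to equal them.
Comparing (forward last k vs required): k=1: A vs T ✗; k=2: TA vs TT ✗; k=3: TTA vs TTT ✗; k=4: TTTA vs TTTT ✗; k=5: TTTTA vs TTTTA ✓; k=6: GTTTTA vs TTTTAA ✗; k=7: TGTTTTA vs TTTTAAT ✗.
Only k = 5 is perfect, so the longest perfect 3' overlap is 5.

Longest perfect overlap: 5 complementary base pairs; significant dimer risk (threshold 3).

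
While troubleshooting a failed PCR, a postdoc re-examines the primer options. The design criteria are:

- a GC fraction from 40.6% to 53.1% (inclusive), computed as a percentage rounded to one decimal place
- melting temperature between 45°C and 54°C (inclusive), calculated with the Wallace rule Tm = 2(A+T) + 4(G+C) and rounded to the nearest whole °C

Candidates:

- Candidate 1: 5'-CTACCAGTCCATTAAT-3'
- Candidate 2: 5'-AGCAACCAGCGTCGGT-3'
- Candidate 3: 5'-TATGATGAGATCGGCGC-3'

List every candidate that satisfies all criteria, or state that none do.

Candidate 3 only.

Candidate 1 (16 nt, A=5 T=5 G=1 C=5): GC 6/16 = 37.5%, outside 40.6–53.1% ✗; Tm = 2·10 + 4·6 = 44°C, outside 45–54°C ✗ — fails.
Candidate 2 (16 nt, A=4 T=2 G=5 C=5): GC 10/16 = 62.5%, outside 40.6–53.1% ✗; Tm = 2·6 + 4·10 = 52°C ✓ — fails.
Candidate 3 (17 nt, A=4 T=4 G=6 C=3): GC 9/17 = 52.9% ✓; Tm = 2·8 + 4·9 = 52°C ✓ — passes.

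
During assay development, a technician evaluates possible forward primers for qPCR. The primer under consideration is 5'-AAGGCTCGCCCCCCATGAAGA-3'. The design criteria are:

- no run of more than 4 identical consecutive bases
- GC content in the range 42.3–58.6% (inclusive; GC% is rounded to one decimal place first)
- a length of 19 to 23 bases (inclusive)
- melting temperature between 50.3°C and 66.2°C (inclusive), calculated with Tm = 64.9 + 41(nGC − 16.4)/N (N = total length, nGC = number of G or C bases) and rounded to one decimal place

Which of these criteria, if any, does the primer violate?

Fails: homopolymer run, GC content.

Base counts: A=6, T=2, G=5, C=8 (length 21).
homopolymer run: longest run = 6, exceeds 4 ✗
GC content: GC 13/21 = 61.9%, outside 42.3–58.6% ✗
length: length 21 ✓
Tm: Tm = 64.9 + 41·(13 − 16.4)/21 = 58.3°C ✓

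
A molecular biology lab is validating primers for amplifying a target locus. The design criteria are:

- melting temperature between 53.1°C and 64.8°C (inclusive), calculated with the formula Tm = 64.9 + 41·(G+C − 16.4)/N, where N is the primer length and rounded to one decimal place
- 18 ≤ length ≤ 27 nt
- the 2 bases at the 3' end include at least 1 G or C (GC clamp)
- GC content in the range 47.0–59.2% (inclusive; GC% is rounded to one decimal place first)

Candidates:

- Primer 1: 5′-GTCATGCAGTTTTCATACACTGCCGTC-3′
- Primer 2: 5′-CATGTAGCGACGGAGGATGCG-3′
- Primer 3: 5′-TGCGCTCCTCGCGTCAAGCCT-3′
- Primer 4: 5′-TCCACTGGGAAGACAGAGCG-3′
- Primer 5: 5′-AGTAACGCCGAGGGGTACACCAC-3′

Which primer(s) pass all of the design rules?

Primer 1 (27 nt, A=5 T=9 G=5 C=8): Tm = 64.9 + 41·(13 − 16.4)/27 = 59.7°C ✓; length 27 ✓; 3' end TC has 1 G/C ✓; GC 13/27 = 48.1% ✓ — passes.
Primer 2 (21 nt, A=5 T=3 G=9 C=4): Tm = 64.9 + 41·(13 − 16.4)/21 = 58.3°C ✓; length 21 ✓; 3' end CG has 2 G/C ✓; GC 13/21 = 61.9%, outside 47.0–59.2% ✗ — fails.
Primer 3 (21 nt, A=2 T=5 G=5 C=9): Tm = 64.9 + 41·(14 − 16.4)/21 = 60.2°C ✓; length 21 ✓; 3' end CT has 1 G/C ✓; GC 14/21 = 66.7%, outside 47.0–59.2% ✗ — fails.
Primer 4 (20 nt, A=6 T=2 G=7 C=5): Tm = 64.9 + 41·(12 − 16.4)/20 = 55.9°C ✓; length 20 ✓; 3' end CG has 2 G/C ✓; GC 12/20 = 60.0%, outside 47.0–59.2% ✗ — fails.
Primer 5 (23 nt, A=7 T=2 G=7 C=7): Tm = 64.9 + 41·(14 − 16.4)/23 = 60.6°C ✓; length 23 ✓; 3' end AC has 1 G/C ✓; GC 14/23 = 60.9%, outside 47.0–59.2% ✗ — fails.

Primer 1 only.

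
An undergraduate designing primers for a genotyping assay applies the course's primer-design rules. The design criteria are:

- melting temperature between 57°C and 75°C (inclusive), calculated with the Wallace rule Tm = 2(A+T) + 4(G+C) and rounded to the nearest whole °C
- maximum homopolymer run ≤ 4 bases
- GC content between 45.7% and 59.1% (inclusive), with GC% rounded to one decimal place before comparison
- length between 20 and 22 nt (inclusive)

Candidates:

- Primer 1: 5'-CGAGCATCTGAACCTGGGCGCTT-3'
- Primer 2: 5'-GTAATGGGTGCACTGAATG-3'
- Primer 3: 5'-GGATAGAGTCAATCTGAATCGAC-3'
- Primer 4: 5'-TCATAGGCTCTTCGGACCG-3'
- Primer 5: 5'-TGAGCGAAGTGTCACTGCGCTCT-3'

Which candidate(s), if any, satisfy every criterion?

None of the candidates satisfy all criteria.

Primer 1 (23 nt, A=4 T=5 G=7 C=7): Tm = 2·9 + 4·14 = 74°C ✓; longest run = 3 ✓; GC 14/23 = 60.9%, outside 45.7–59.1% ✗; length 23, outside 20–22 ✗ — fails.
Primer 2 (19 nt, A=5 T=5 G=7 C=2): Tm = 2·10 + 4·9 = 56°C, outside 57–75°C ✗; longest run = 3 ✓; GC 9/19 = 47.4% ✓; length 19, outside 20–22 ✗ — fails.
Primer 3 (23 nt, A=8 T=5 G=6 C=4): Tm = 2·13 + 4·10 = 66°C ✓; longest run = 2 ✓; GC 10/23 = 43.5%, outside 45.7–59.1% ✗; length 23, outside 20–22 ✗ — fails.
Primer 4 (19 nt, A=3 T=5 G=5 C=6): Tm = 2·8 + 4·11 = 60°C ✓; longest run = 2 ✓; GC 11/19 = 57.9% ✓; length 19, outside 20–22 ✗ — fails.
Primer 5 (23 nt, A=4 T=6 G=7 C=6): Tm = 2·10 + 4·13 = 72°C ✓; longest run = 2 ✓; GC 13/23 = 56.5% ✓; length 23, outside 20–22 ✗ — fails.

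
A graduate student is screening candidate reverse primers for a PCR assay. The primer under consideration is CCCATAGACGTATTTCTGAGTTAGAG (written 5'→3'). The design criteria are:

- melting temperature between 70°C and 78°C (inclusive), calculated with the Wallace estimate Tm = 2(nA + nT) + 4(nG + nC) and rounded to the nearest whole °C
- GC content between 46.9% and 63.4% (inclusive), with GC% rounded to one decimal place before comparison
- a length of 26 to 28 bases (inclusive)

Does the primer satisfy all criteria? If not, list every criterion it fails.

Fails: GC content.

Base counts: A=7, T=8, G=6, C=5 (length 26).
Tm: Tm = 2·15 + 4·11 = 74°C ✓
GC content: GC 11/26 = 42.3%, outside 46.9–63.4% ✗
length: length 26 ✓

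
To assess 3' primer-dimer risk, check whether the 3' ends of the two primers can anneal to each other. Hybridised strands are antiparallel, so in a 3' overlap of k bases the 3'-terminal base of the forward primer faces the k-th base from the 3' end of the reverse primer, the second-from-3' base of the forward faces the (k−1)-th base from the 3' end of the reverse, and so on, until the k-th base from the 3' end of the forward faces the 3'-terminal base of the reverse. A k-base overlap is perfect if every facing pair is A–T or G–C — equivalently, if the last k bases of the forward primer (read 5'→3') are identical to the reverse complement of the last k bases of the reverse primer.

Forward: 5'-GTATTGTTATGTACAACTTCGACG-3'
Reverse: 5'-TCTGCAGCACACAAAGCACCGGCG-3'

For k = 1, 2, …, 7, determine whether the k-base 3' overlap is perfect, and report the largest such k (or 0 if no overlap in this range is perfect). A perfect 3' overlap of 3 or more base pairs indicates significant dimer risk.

Last 7 bases (5'→3') — forward …TTCGACG, reverse …ACCGGCG.
Reverse complement of the reverse primer's last 7 bases: CGCCGGT; its first k bases are the reverse complement of the reverse primer's last k bases, so a perfect k-base overlap needs the forward primer's last k bases to equal them.
Comparing (forward last k vs required): k=1: G vs C ✗; k=2: CG vs CG ✓; k=3: ACG vs CGC ✗; k=4: GACG vs CGCC ✗; k=5: CGACG vs CGCCG ✗; k=6: TCGACG vs CGCCGG ✗; k=7: TTCGACG vs CGCCGGT ✗.
Only k = 2 is perfect, so the longest perfect 3' overlap is 2.

Longest perfect overlap: 2 complementary base pairs; below the dimer-risk threshold (threshold 3).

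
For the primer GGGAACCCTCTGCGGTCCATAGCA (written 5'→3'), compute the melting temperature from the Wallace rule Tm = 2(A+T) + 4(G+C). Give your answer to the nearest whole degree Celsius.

78°C

Base counts: A=5, T=4, G=7, C=8 (length 24).
Tm = 2·(5+4) + 4·(7+8) = 2·9 + 4·15 = 18 + 60 = 78°C.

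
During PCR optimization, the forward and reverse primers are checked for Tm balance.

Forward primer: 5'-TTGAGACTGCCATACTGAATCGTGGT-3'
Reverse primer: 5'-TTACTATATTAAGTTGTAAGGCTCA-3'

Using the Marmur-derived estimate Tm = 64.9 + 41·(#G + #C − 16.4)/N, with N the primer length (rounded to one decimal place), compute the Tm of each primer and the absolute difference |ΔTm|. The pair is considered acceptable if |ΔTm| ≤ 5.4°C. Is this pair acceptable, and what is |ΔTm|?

Forward: G+C = 12, N = 26 → Tm = 64.9 + 41·(12 − 16.4)/26 = 58.0°C.
Reverse: G+C = 7, N = 25 → Tm = 64.9 + 41·(7 − 16.4)/25 = 49.5°C.
|ΔTm| = |58.0 − 49.5| = 8.5°C, > 5.4°C.

|ΔTm| = 8.5°C; the pair is not acceptable.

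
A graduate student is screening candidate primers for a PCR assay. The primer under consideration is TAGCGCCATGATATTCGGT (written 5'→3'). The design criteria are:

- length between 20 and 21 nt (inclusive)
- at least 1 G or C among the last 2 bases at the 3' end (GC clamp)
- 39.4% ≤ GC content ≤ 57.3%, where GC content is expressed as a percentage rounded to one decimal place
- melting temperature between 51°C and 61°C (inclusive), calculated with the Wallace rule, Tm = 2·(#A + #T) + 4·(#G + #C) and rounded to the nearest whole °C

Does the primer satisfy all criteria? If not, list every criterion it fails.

Base counts: A=4, T=6, G=5, C=4 (length 19).
length: length 19, outside 20–21 ✗
GC clamp: 3' end GT has 1 G/C ✓
GC content: GC 9/19 = 47.4% ✓
Tm: Tm = 2·10 + 4·9 = 56°C ✓

Fails: length.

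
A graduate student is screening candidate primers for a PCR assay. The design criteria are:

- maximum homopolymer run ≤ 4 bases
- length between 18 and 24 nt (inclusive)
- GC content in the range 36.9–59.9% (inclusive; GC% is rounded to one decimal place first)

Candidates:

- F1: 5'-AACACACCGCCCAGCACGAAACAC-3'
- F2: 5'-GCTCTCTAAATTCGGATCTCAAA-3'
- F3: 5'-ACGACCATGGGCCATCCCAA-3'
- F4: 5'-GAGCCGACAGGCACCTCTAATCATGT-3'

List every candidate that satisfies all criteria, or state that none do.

F1 and F2.

F1 (24 nt, A=10 T=0 G=3 C=11): longest run = 3 ✓; length 24 ✓; GC 14/24 = 58.3% ✓ — passes.
F2 (23 nt, A=7 T=7 G=3 C=6): longest run = 3 ✓; length 23 ✓; GC 9/23 = 39.1% ✓ — passes.
F3 (20 nt, A=6 T=2 G=4 C=8): longest run = 3 ✓; length 20 ✓; GC 12/20 = 60.0%, outside 36.9–59.9% ✗ — fails.
F4 (26 nt, A=7 T=5 G=6 C=8): longest run = 2 ✓; length 26, outside 18–24 ✗; GC 14/26 = 53.8% ✓ — fails.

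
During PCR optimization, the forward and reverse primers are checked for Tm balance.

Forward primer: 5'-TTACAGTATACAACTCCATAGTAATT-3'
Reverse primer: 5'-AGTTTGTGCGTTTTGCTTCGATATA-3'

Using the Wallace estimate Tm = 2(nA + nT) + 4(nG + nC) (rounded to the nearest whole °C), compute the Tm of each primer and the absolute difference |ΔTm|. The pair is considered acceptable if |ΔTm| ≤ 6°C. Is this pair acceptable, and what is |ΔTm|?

Forward: A=10 T=9 G=2 C=5 → Tm = 2·19 + 4·7 = 66°C.
Reverse: A=4 T=12 G=6 C=3 → Tm = 2·16 + 4·9 = 68°C.
|ΔTm| = |66 − 68| = 2°C, ≤ 6°C.

|ΔTm| = 2°C; the pair is acceptable.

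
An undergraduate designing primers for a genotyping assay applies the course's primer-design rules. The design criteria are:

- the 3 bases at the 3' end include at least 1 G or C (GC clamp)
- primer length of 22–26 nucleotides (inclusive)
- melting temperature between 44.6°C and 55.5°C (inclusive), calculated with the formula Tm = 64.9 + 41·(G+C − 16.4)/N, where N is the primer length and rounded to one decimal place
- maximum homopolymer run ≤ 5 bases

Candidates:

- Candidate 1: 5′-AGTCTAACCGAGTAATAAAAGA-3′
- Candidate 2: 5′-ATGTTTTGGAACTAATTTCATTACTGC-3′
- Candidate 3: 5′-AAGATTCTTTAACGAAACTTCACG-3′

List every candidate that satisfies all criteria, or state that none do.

Candidate 1 (22 nt, A=11 T=4 G=4 C=3): 3' end AGA has 1 G/C ✓; length 22 ✓; Tm = 64.9 + 41·(7 − 16.4)/22 = 47.4°C ✓; longest run = 4 ✓ — passes.
Candidate 2 (27 nt, A=7 T=12 G=4 C=4): 3' end TGC has 2 G/C ✓; length 27, outside 22–26 ✗; Tm = 64.9 + 41·(8 − 16.4)/27 = 52.1°C ✓; longest run = 4 ✓ — fails.
Candidate 3 (24 nt, A=9 T=7 G=3 C=5): 3' end ACG has 2 G/C ✓; length 24 ✓; Tm = 64.9 + 41·(8 − 16.4)/24 = 50.6°C ✓; longest run = 3 ✓ — passes.

Candidate 1 and Candidate 3.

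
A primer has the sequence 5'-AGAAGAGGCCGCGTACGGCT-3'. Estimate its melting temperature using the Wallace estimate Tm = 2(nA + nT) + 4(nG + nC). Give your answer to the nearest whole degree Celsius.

66°C

Base counts: A=5, T=2, G=8, C=5 (length 20).
Tm = 2·(5+2) + 4·(8+5) = 2·7 + 4·13 = 14 + 52 = 66°C.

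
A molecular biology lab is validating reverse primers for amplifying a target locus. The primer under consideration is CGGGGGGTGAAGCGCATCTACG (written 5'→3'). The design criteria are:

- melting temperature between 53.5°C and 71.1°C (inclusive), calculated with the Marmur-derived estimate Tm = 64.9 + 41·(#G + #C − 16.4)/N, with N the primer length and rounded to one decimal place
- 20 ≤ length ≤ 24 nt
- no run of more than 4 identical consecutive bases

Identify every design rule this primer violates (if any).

Fails: homopolymer run.

Base counts: A=4, T=3, G=10, C=5 (length 22).
Tm: Tm = 64.9 + 41·(15 − 16.4)/22 = 62.3°C ✓
length: length 22 ✓
homopolymer run: longest run = 6, exceeds 4 ✗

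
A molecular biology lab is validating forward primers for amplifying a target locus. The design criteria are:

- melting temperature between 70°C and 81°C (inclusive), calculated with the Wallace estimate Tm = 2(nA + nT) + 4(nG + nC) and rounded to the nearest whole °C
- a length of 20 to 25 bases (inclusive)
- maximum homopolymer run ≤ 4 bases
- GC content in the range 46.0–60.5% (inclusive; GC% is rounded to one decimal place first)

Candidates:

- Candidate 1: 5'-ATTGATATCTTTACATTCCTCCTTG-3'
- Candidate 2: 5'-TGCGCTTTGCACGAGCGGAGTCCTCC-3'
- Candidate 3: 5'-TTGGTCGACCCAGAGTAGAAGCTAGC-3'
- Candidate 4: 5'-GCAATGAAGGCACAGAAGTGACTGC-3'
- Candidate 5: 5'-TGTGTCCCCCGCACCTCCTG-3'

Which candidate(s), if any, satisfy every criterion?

Candidate 4 only.

Candidate 1 (25 nt, A=5 T=12 G=2 C=6): Tm = 2·17 + 4·8 = 66°C, outside 70–81°C ✗; length 25 ✓; longest run = 3 ✓; GC 8/25 = 32.0%, outside 46.0–60.5% ✗ — fails.
Candidate 2 (26 nt, A=3 T=6 G=8 C=9): Tm = 2·9 + 4·17 = 86°C, outside 70–81°C ✗; length 26, outside 20–25 ✗; longest run = 3 ✓; GC 17/26 = 65.4%, outside 46.0–60.5% ✗ — fails.
Candidate 3 (26 nt, A=7 T=5 G=8 C=6): Tm = 2·12 + 4·14 = 80°C ✓; length 26, outside 20–25 ✗; longest run = 3 ✓; GC 14/26 = 53.8% ✓ — fails.
Candidate 4 (25 nt, A=9 T=3 G=8 C=5): Tm = 2·12 + 4·13 = 76°C ✓; length 25 ✓; longest run = 2 ✓; GC 13/25 = 52.0% ✓ — passes.
Candidate 5 (20 nt, A=1 T=5 G=4 C=10): Tm = 2·6 + 4·14 = 68°C, outside 70–81°C ✗; length 20 ✓; longest run = 5, exceeds 4 ✗; GC 14/20 = 70.0%, outside 46.0–60.5% ✗ — fails.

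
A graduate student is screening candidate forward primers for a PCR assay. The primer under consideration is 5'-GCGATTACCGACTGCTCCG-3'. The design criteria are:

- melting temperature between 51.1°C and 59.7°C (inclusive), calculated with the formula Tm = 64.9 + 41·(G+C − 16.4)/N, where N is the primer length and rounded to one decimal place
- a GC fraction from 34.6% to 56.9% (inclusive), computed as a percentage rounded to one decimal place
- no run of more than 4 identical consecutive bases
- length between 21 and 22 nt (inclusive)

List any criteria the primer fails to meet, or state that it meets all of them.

Fails: GC content, length.

Base counts: A=3, T=4, G=5, C=7 (length 19).
Tm: Tm = 64.9 + 41·(12 − 16.4)/19 = 55.4°C ✓
GC content: GC 12/19 = 63.2%, outside 34.6–56.9% ✗
homopolymer run: longest run = 2 ✓
length: length 19, outside 21–22 ✗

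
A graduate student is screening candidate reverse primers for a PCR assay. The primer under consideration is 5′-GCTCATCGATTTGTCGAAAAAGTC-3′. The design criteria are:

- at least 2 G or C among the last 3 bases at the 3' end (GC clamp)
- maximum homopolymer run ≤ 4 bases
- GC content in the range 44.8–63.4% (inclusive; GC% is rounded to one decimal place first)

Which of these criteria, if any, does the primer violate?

Fails: homopolymer run, GC content.

Base counts: A=7, T=7, G=5, C=5 (length 24).
GC clamp: 3' end GTC has 2 G/C ✓
homopolymer run: longest run = 5, exceeds 4 ✗
GC content: GC 10/24 = 41.7%, outside 44.8–63.4% ✗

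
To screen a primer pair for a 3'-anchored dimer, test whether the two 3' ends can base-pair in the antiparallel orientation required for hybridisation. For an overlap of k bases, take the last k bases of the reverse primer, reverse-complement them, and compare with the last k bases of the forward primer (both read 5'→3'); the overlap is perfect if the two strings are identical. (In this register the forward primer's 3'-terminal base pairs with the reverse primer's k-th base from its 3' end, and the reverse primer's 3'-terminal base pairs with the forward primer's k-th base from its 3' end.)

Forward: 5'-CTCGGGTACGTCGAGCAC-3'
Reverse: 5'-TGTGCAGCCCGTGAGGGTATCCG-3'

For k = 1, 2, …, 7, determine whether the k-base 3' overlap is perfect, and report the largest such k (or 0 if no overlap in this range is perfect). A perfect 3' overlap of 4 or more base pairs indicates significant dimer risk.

Last 7 bases (5'→3') — forward …CGAGCAC, reverse …GTATCCG.
Reverse complement of the reverse primer's last 7 bases: CGGATAC; its first k bases are the reverse complement of the reverse primer's last k bases, so a perfect k-base overlap needs the forward primer's last k bases to equal them.
Comparing (forward last k vs required): k=1: C vs C ✓; k=2: AC vs CG ✗; k=3: CAC vs CGG ✗; k=4: GCAC vs CGGA ✗; k=5: AGCAC vs CGGAT ✗; k=6: GAGCAC vs CGGATA ✗; k=7: CGAGCAC vs CGGATAC ✗.
Only k = 1 is perfect, so the longest perfect 3' overlap is 1.

Longest perfect overlap: 1 complementary base pair; below the dimer-risk threshold (threshold 4).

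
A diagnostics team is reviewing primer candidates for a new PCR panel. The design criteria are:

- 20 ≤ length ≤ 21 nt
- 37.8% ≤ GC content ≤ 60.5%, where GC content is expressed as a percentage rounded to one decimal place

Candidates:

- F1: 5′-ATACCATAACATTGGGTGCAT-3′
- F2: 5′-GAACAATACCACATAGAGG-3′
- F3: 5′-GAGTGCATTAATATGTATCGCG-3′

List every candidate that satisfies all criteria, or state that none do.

F1 only.

F1 (21 nt, A=7 T=6 G=4 C=4): length 21 ✓; GC 8/21 = 38.1% ✓ — passes.
F2 (19 nt, A=9 T=2 G=4 C=4): length 19, outside 20–21 ✗; GC 8/19 = 42.1% ✓ — fails.
F3 (22 nt, A=6 T=7 G=6 C=3): length 22, outside 20–21 ✗; GC 9/22 = 40.9% ✓ — fails.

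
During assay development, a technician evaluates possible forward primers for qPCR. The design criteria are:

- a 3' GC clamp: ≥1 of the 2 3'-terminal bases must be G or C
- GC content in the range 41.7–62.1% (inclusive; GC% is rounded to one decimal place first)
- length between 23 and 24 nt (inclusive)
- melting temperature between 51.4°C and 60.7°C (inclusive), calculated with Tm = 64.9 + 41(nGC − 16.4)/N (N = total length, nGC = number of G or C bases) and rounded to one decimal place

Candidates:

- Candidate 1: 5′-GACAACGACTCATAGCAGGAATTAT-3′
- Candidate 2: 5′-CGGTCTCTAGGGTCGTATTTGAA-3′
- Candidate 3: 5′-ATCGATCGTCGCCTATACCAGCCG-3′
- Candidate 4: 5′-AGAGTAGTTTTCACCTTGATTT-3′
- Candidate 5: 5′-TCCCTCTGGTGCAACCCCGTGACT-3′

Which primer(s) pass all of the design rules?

Candidate 1 (25 nt, A=10 T=5 G=5 C=5): 3' end AT has 0 G/C, need ≥1 ✗; GC 10/25 = 40.0%, outside 41.7–62.1% ✗; length 25, outside 23–24 ✗; Tm = 64.9 + 41·(10 − 16.4)/25 = 54.4°C ✓ — fails.
Candidate 2 (23 nt, A=4 T=8 G=7 C=4): 3' end AA has 0 G/C, need ≥1 ✗; GC 11/23 = 47.8% ✓; length 23 ✓; Tm = 64.9 + 41·(11 − 16.4)/23 = 55.3°C ✓ — fails.
Candidate 3 (24 nt, A=5 T=5 G=5 C=9): 3' end CG has 2 G/C ✓; GC 14/24 = 58.3% ✓; length 24 ✓; Tm = 64.9 + 41·(14 − 16.4)/24 = 60.8°C, outside 51.4–60.7°C ✗ — fails.
Candidate 4 (22 nt, A=5 T=10 G=4 C=3): 3' end TT has 0 G/C, need ≥1 ✗; GC 7/22 = 31.8%, outside 41.7–62.1% ✗; length 22, outside 23–24 ✗; Tm = 64.9 + 41·(7 − 16.4)/22 = 47.4°C, outside 51.4–60.7°C ✗ — fails.
Candidate 5 (24 nt, A=3 T=6 G=5 C=10): 3' end CT has 1 G/C ✓; GC 15/24 = 62.5%, outside 41.7–62.1% ✗; length 24 ✓; Tm = 64.9 + 41·(15 − 16.4)/24 = 62.5°C, outside 51.4–60.7°C ✗ — fails.

None of the candidates satisfy all criteria.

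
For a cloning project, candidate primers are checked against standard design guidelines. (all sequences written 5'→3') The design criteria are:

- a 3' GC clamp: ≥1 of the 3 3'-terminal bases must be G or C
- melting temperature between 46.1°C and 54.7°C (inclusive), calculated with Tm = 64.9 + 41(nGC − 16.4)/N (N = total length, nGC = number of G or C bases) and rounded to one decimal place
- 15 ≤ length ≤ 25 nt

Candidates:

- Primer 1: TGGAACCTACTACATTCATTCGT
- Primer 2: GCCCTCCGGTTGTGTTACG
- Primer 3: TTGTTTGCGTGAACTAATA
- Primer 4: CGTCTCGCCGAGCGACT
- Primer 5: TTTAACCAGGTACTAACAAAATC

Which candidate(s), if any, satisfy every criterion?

Primer 1, Primer 4 and Primer 5.

Primer 1 (23 nt, A=6 T=8 G=3 C=6): 3' end CGT has 2 G/C ✓; Tm = 64.9 + 41·(9 − 16.4)/23 = 51.7°C ✓; length 23 ✓ — passes.
Primer 2 (19 nt, A=1 T=6 G=6 C=6): 3' end ACG has 2 G/C ✓; Tm = 64.9 + 41·(12 − 16.4)/19 = 55.4°C, outside 46.1–54.7°C ✗; length 19 ✓ — fails.
Primer 3 (19 nt, A=5 T=8 G=4 C=2): 3' end ATA has 0 G/C, need ≥1 ✗; Tm = 64.9 + 41·(6 − 16.4)/19 = 42.5°C, outside 46.1–54.7°C ✗; length 19 ✓ — fails.
Primer 4 (17 nt, A=2 T=3 G=5 C=7): 3' end ACT has 1 G/C ✓; Tm = 64.9 + 41·(12 − 16.4)/17 = 54.3°C ✓; length 17 ✓ — passes.
Primer 5 (23 nt, A=10 T=6 G=2 C=5): 3' end ATC has 1 G/C ✓; Tm = 64.9 + 41·(7 − 16.4)/23 = 48.1°C ✓; length 23 ✓ — passes.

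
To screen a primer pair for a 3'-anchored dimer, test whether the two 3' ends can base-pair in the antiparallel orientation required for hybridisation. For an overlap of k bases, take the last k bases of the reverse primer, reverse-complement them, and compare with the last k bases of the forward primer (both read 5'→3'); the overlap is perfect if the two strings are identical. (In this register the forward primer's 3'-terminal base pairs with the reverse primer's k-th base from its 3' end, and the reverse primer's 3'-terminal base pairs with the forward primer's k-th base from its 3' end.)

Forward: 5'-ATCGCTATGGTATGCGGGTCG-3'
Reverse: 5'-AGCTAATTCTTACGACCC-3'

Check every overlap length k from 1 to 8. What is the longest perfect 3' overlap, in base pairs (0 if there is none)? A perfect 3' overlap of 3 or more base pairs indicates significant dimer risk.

Longest perfect overlap: 6 complementary base pairs; significant dimer risk (threshold 3).

Last 8 bases (5'→3') — forward …GCGGGTCG, reverse …TACGACCC.
Reverse complement of the reverse primer's last 8 bases: GGGTCGTA; its first k bases are the reverse complement of the reverse primer's last k bases, so a perfect k-base overlap needs the forward primer's last k bases to equal them.
Comparing (forward last k vs required): k=1: G vs G ✓; k=2: CG vs GG ✗; k=3: TCG vs GGG ✗; k=4: GTCG vs GGGT ✗; k=5: GGTCG vs GGGTC ✗; k=6: GGGTCG vs GGGTCG ✓; k=7: CGGGTCG vs GGGTCGT ✗; k=8: GCGGGTCG vs GGGTCGTA ✗.
Perfect overlaps at k = 1, 6; the largest is 6.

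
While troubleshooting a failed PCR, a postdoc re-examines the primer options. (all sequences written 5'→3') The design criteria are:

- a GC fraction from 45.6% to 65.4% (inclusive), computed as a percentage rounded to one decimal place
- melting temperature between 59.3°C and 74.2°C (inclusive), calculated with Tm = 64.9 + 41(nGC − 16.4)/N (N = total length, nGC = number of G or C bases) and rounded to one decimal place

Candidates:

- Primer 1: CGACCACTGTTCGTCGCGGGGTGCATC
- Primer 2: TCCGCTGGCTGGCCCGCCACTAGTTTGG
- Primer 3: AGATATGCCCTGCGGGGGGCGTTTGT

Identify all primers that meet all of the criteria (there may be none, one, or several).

Primer 1 (27 nt, A=3 T=6 G=9 C=9): GC 18/27 = 66.7%, outside 45.6–65.4% ✗; Tm = 64.9 + 41·(18 − 16.4)/27 = 67.3°C ✓ — fails.
Primer 2 (28 nt, A=2 T=7 G=9 C=10): GC 19/28 = 67.9%, outside 45.6–65.4% ✗; Tm = 64.9 + 41·(19 − 16.4)/28 = 68.7°C ✓ — fails.
Primer 3 (26 nt, A=3 T=7 G=11 C=5): GC 16/26 = 61.5% ✓; Tm = 64.9 + 41·(16 − 16.4)/26 = 64.3°C ✓ — passes.

Primer 3 only.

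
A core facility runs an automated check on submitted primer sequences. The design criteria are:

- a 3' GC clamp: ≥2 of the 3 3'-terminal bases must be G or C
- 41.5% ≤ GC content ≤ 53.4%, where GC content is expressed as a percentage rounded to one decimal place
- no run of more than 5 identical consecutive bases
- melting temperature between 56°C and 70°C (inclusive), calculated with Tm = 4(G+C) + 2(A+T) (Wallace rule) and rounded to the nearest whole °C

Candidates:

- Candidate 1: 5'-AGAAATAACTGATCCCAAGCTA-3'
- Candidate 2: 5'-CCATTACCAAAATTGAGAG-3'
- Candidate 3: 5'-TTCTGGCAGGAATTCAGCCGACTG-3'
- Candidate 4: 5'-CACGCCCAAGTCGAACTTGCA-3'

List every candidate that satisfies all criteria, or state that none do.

Candidate 1 (22 nt, A=10 T=4 G=3 C=5): 3' end CTA has 1 G/C, need ≥2 ✗; GC 8/22 = 36.4%, outside 41.5–53.4% ✗; longest run = 3 ✓; Tm = 2·14 + 4·8 = 60°C ✓ — fails.
Candidate 2 (19 nt, A=8 T=4 G=3 C=4): 3' end GAG has 2 G/C ✓; GC 7/19 = 36.8%, outside 41.5–53.4% ✗; longest run = 4 ✓; Tm = 2·12 + 4·7 = 52°C, outside 56–70°C ✗ — fails.
Candidate 3 (24 nt, A=5 T=6 G=7 C=6): 3' end CTG has 2 G/C ✓; GC 13/24 = 54.2%, outside 41.5–53.4% ✗; longest run = 2 ✓; Tm = 2·11 + 4·13 = 74°C, outside 56–70°C ✗ — fails.
Candidate 4 (21 nt, A=6 T=3 G=4 C=8): 3' end GCA has 2 G/C ✓; GC 12/21 = 57.1%, outside 41.5–53.4% ✗; longest run = 3 ✓; Tm = 2·9 + 4·12 = 66°C ✓ — fails.

None of the candidates satisfy all criteria.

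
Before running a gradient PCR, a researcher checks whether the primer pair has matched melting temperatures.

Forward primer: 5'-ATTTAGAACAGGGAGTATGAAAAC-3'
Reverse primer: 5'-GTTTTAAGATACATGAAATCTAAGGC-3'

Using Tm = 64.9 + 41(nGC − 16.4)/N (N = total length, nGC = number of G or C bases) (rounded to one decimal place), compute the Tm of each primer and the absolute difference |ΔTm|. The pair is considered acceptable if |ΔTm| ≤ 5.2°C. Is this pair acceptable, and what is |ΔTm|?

Forward: G+C = 8, N = 24 → Tm = 64.9 + 41·(8 − 16.4)/24 = 50.6°C.
Reverse: G+C = 8, N = 26 → Tm = 64.9 + 41·(8 − 16.4)/26 = 51.7°C.
|ΔTm| = |50.6 − 51.7| = 1.1°C, ≤ 5.2°C.

|ΔTm| = 1.1°C; the pair is acceptable.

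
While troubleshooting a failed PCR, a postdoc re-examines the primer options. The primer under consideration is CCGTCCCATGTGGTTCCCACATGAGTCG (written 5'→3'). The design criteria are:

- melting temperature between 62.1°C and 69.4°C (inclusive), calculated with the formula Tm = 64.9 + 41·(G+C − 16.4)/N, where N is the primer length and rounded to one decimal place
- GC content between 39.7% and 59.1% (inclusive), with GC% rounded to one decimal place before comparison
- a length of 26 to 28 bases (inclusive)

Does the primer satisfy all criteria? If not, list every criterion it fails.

Base counts: A=4, T=7, G=7, C=10 (length 28).
Tm: Tm = 64.9 + 41·(17 − 16.4)/28 = 65.8°C ✓
GC content: GC 17/28 = 60.7%, outside 39.7–59.1% ✗
length: length 28 ✓

Fails: GC content.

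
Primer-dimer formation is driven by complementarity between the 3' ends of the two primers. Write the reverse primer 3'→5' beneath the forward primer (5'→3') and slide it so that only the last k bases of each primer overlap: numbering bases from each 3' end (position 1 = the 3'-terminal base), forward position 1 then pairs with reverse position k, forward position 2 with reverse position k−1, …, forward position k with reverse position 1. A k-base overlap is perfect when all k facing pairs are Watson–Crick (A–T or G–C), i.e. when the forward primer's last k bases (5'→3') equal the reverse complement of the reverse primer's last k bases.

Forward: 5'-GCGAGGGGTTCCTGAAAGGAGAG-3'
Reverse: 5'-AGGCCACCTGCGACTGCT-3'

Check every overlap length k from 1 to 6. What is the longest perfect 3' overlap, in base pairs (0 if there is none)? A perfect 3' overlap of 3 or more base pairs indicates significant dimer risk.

Last 6 bases (5'→3') — forward …GGAGAG, reverse …ACTGCT.
Reverse complement of the reverse primer's last 6 bases: AGCAGT; its first k bases are the reverse complement of the reverse primer's last k bases, so a perfect k-base overlap needs the forward primer's last k bases to equal them.
Comparing (forward last k vs required): k=1: G vs A ✗; k=2: AG vs AG ✓; k=3: GAG vs AGC ✗; k=4: AGAG vs AGCA ✗; k=5: GAGAG vs AGCAG ✗; k=6: GGAGAG vs AGCAGT ✗.
Only k = 2 is perfect, so the longest perfect 3' overlap is 2.

Longest perfect overlap: 2 complementary base pairs; below the dimer-risk threshold (threshold 3).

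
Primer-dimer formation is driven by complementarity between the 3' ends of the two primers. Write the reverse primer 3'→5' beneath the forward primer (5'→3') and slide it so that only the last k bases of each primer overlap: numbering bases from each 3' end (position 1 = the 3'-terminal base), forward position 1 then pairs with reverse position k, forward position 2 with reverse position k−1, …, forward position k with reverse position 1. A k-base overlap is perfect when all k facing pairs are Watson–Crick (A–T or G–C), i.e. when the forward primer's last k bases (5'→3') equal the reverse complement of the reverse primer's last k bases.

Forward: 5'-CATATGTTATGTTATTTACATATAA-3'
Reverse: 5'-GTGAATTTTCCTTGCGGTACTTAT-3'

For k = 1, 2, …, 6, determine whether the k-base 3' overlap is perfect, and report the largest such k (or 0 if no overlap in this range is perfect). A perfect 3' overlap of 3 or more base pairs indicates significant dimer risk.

Last 6 bases (5'→3') — forward …ATATAA, reverse …ACTTAT.
Reverse complement of the reverse primer's last 6 bases: ATAAGT; its first k bases are the reverse complement of the reverse primer's last k bases, so a perfect k-base overlap needs the forward primer's last k bases to equal them.
Comparing (forward last k vs required): k=1: A vs A ✓; k=2: AA vs AT ✗; k=3: TAA vs ATA ✗; k=4: ATAA vs ATAA ✓; k=5: TATAA vs ATAAG ✗; k=6: ATATAA vs ATAAGT ✗.
Perfect overlaps at k = 1, 4; the largest is 4.

Longest perfect overlap: 4 complementary base pairs; significant dimer risk (threshold 3).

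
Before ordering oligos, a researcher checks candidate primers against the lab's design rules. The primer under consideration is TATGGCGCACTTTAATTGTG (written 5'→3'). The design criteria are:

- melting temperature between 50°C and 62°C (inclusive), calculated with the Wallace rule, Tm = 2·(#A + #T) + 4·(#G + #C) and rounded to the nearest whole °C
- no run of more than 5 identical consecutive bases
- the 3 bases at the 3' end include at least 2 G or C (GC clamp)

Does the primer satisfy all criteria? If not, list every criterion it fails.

Base counts: A=4, T=8, G=5, C=3 (length 20).
Tm: Tm = 2·12 + 4·8 = 56°C ✓
homopolymer run: longest run = 3 ✓
GC clamp: 3' end GTG has 2 G/C ✓

Meets all criteria.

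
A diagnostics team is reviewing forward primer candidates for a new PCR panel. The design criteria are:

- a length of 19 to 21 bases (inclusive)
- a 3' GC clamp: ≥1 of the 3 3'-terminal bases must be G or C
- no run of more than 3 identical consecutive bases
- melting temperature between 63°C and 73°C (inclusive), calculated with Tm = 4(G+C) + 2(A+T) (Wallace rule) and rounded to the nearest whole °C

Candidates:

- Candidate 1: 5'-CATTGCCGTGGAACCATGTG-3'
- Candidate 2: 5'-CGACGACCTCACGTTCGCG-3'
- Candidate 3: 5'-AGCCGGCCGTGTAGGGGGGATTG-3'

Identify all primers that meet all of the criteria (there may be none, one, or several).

Candidate 2 only.

Candidate 1 (20 nt, A=4 T=5 G=6 C=5): length 20 ✓; 3' end GTG has 2 G/C ✓; longest run = 2 ✓; Tm = 2·9 + 4·11 = 62°C, outside 63–73°C ✗ — fails.
Candidate 2 (19 nt, A=3 T=3 G=5 C=8): length 19 ✓; 3' end GCG has 3 G/C ✓; longest run = 2 ✓; Tm = 2·6 + 4·13 = 64°C ✓ — passes.
Candidate 3 (23 nt, A=3 T=4 G=12 C=4): length 23, outside 19–21 ✗; 3' end TTG has 1 G/C ✓; longest run = 6, exceeds 3 ✗; Tm = 2·7 + 4·16 = 78°C, outside 63–73°C ✗ — fails.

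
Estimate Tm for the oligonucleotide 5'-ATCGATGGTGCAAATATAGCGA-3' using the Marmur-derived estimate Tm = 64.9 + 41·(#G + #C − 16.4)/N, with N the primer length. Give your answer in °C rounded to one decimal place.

51.1°C

Base counts: A=8, T=5, G=6, C=3; G+C = 9, N = 22.
Tm = 64.9 + 41·(9 − 16.4)/22 = 64.9 + -303.40/22 = 51.1°C.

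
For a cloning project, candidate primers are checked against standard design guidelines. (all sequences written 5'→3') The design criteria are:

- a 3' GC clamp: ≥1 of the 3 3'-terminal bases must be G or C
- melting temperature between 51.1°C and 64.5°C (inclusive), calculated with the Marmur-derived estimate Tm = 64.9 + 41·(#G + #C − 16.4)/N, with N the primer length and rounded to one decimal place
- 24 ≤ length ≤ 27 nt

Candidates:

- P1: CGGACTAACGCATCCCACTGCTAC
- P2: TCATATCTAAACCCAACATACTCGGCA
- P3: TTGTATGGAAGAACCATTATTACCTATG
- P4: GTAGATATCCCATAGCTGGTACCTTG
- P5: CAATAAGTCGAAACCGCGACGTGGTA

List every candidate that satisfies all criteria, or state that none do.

P1 (24 nt, A=6 T=4 G=4 C=10): 3' end TAC has 1 G/C ✓; Tm = 64.9 + 41·(14 − 16.4)/24 = 60.8°C ✓; length 24 ✓ — passes.
P2 (27 nt, A=10 T=6 G=2 C=9): 3' end GCA has 2 G/C ✓; Tm = 64.9 + 41·(11 − 16.4)/27 = 56.7°C ✓; length 27 ✓ — passes.
P3 (28 nt, A=9 T=10 G=5 C=4): 3' end ATG has 1 G/C ✓; Tm = 64.9 + 41·(9 − 16.4)/28 = 54.1°C ✓; length 28, outside 24–27 ✗ — fails.
P4 (26 nt, A=6 T=8 G=6 C=6): 3' end TTG has 1 G/C ✓; Tm = 64.9 + 41·(12 − 16.4)/26 = 58.0°C ✓; length 26 ✓ — passes.
P5 (26 nt, A=9 T=4 G=7 C=6): 3' end GTA has 1 G/C ✓; Tm = 64.9 + 41·(13 − 16.4)/26 = 59.5°C ✓; length 26 ✓ — passes.

P1, P2, P4 and P5.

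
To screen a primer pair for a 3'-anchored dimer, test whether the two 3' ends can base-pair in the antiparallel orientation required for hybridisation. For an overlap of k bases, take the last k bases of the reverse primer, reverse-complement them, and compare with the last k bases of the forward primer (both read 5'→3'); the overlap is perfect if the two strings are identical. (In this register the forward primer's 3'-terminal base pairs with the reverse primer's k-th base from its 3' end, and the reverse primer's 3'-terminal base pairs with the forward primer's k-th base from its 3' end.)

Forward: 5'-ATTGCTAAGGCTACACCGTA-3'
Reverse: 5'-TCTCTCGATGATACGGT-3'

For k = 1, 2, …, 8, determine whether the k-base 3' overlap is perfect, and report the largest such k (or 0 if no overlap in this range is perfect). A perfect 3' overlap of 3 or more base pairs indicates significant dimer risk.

Longest perfect overlap: 6 complementary base pairs; significant dimer risk (threshold 3).

Last 8 bases (5'→3') — forward …ACACCGTA, reverse …GATACGGT.
Reverse complement of the reverse primer's last 8 bases: ACCGTATC; its first k bases are the reverse complement of the reverse primer's last k bases, so a perfect k-base overlap needs the forward primer's last k bases to equal them.
Comparing (forward last k vs required): k=1: A vs A ✓; k=2: TA vs AC ✗; k=3: GTA vs ACC ✗; k=4: CGTA vs ACCG ✗; k=5: CCGTA vs ACCGT ✗; k=6: ACCGTA vs ACCGTA ✓; k=7: CACCGTA vs ACCGTAT ✗; k=8: ACACCGTA vs ACCGTATC ✗.
Perfect overlaps at k = 1, 6; the largest is 6.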